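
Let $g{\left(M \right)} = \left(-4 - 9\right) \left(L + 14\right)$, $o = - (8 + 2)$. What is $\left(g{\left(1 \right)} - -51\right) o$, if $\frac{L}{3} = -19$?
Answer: $-6100$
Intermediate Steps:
$L = -57$ ($L = 3 \left(-19\right) = -57$)
$o = -10$ ($o = \left(-1\right) 10 = -10$)
$g{\left(M \right)} = 559$ ($g{\left(M \right)} = \left(-4 - 9\right) \left(-57 + 14\right) = \left(-13\right) \left(-43\right) = 559$)
$\left(g{\left(1 \right)} - -51\right) o = \left(559 - -51\right) \left(-10\right) = \left(559 + 51\right) \left(-10\right) = 610 \left(-10\right) = -6100$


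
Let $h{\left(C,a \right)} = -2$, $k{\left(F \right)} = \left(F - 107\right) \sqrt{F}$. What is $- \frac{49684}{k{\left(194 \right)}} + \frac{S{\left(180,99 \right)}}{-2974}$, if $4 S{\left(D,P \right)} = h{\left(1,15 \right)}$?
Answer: $\frac{1}{5948} - \frac{24842 \sqrt{194}}{8439} \approx -41.001$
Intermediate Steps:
$k{\left(F \right)} = \sqrt{F} \left(-107 + F\right)$ ($k{\left(F \right)} = \left(F - 107\right) \sqrt{F} = \left(-107 + F\right) \sqrt{F} = \sqrt{F} \left(-107 + F\right)$)
$S{\left(D,P \right)} = - \frac{1}{2}$ ($S{\left(D,P \right)} = \frac{1}{4} \left(-2\right) = - \frac{1}{2}$)
$- \frac{49684}{k{\left(194 \right)}} + \frac{S{\left(180,99 \right)}}{-2974} = - \frac{49684}{\sqrt{194} \left(-107 + 194\right)} - \frac{1}{2 \left(-2974\right)} = - \frac{49684}{\sqrt{194} \cdot 87} - - \frac{1}{5948} = - \frac{49684}{87 \sqrt{194}} + \frac{1}{5948} = - 49684 \frac{\sqrt{194}}{16878} + \frac{1}{5948} = - \frac{24842 \sqrt{194}}{8439} + \frac{1}{5948} = \frac{1}{5948} - \frac{24842 \sqrt{194}}{8439}$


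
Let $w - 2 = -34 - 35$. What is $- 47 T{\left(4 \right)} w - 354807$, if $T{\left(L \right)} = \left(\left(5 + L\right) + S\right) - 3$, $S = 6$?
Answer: $-317019$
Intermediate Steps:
$T{\left(L \right)} = 8 + L$ ($T{\left(L \right)} = \left(\left(5 + L\right) + 6\right) - 3 = \left(11 + L\right) - 3 = 8 + L$)
$w = -67$ ($w = 2 - 69 = -67$)
$- 47 T{\left(4 \right)} w - 354807 = - 47 \left(8 + 4\right) \left(-67\right) - 354807 = \left(-47\right) 12 \left(-67\right) - 354807 = \left(-564\right) \left(-67\right) - 354807 = 37788 - 354807 = -317019$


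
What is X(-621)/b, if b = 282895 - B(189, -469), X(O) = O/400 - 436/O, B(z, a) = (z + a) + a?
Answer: -211241/70457169600 ≈ -2.9981e-6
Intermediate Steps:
B(z, a) = z + 2*a (B(z, a) = (a + z) + a = z + 2*a)
X(O) = -436/O + O/400 (X(O) = O*(1/400) - 436/O = O/400 - 436/O = -436/O + O/400)
b = 283644 (b = 282895 - (189 + 2*(-469)) = 282895 - (189 - 938) = 282895 - 1*(-749) = 282895 + 749 = 283644)
X(-621)/b = (-436/(-621) + (1/400)*(-621))/283644 = (-436*(-1/621) - 621/400)*(1/283644) = (436/621 - 621/400)*(1/283644) = -211241/248400*1/283644 = -211241/70457169600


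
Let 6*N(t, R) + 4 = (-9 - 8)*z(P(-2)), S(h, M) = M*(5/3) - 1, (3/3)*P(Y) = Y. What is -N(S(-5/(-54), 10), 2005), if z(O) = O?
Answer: -5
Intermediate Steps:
P(Y) = Y
S(h, M) = -1 + 5*M/3 (S(h, M) = M*(5*(1/3)) - 1 = M*(5/3) - 1 = 5*M/3 - 1 = -1 + 5*M/3)
N(t, R) = 5 (N(t, R) = -2/3 + ((-9 - 8)*(-2))/6 = -2/3 + (-17*(-2))/6 = -2/3 + (1/6)*34 = -2/3 + 17/3 = 5)
-N(S(-5/(-54), 10), 2005) = -1*5 = -5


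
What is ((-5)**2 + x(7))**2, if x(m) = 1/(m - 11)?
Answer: 9801/16 ≈ 612.56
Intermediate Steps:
x(m) = 1/(-11 + m)
((-5)**2 + x(7))**2 = ((-5)**2 + 1/(-11 + 7))**2 = (25 + 1/(-4))**2 = (25 - 1/4)**2 = (99/4)**2 = 9801/16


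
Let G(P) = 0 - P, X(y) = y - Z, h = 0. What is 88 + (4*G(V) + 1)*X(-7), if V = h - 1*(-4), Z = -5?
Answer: 118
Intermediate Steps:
V = 4 (V = 0 - 1*(-4) = 0 + 4 = 4)
X(y) = 5 + y (X(y) = y - 1*(-5) = y + 5 = 5 + y)
G(P) = -P
88 + (4*G(V) + 1)*X(-7) = 88 + (4*(-1*4) + 1)*(5 - 7) = 88 + (4*(-4) + 1)*(-2) = 88 + (-16 + 1)*(-2) = 88 - 15*(-2) = 88 + 30 = 118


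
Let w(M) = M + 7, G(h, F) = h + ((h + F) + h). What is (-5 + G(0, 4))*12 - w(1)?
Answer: -20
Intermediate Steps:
G(h, F) = F + 3*h (G(h, F) = h + ((F + h) + h) = h + (F + 2*h) = F + 3*h)
w(M) = 7 + M
(-5 + G(0, 4))*12 - w(1) = (-5 + (4 + 3*0))*12 - (7 + 1) = (-5 + (4 + 0))*12 - 1*8 = (-5 + 4)*12 - 8 = -1*12 - 8 = -12 - 8 = -20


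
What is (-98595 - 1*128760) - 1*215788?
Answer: -443143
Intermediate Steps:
(-98595 - 1*128760) - 1*215788 = (-98595 - 128760) - 215788 = -227355 - 215788 = -443143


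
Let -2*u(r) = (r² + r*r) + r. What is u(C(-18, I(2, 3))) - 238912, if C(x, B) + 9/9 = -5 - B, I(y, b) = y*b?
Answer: -239050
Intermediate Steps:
I(y, b) = b*y
C(x, B) = -6 - B (C(x, B) = -1 + (-5 - B) = -6 - B)
u(r) = -r² - r/2 (u(r) = -((r² + r*r) + r)/2 = -((r² + r²) + r)/2 = -(2*r² + r)/2 = -(r + 2*r²)/2 = -r² - r/2)
u(C(-18, I(2, 3))) - 238912 = -(-6 - 3*2)*(½ + (-6 - 3*2)) - 238912 = -(-6 - 1*6)*(½ + (-6 - 1*6)) - 238912 = -(-6 - 6)*(½ + (-6 - 6)) - 238912 = -1*(-12)*(½ - 12) - 238912 = -1*(-12)*(-23/2) - 238912 = -138 - 238912 = -239050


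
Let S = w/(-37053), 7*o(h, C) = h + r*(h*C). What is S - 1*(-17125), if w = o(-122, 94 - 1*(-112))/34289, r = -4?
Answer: 152302424149969/8893572219 ≈ 17125.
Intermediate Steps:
o(h, C) = h/7 - 4*C*h/7 (o(h, C) = (h - 4*h*C)/7 = (h - 4*C*h)/7 = h/7 - 4*C*h/7)
w = 100406/240023 (w = ((⅐)*(-122)*(1 - 4*(94 - 1*(-112))))/34289 = ((⅐)*(-122)*(1 - 4*(94 + 112)))*(1/34289) = ((⅐)*(-122)*(1 - 4*206))*(1/34289) = ((⅐)*(-122)*(1 - 824))*(1/34289) = ((⅐)*(-122)*(-823))*(1/34289) = (100406/7)*(1/34289) = 100406/240023 ≈ 0.41832)
S = -100406/8893572219 (S = (100406/240023)/(-37053) = (100406/240023)*(-1/37053) = -100406/8893572219 ≈ -1.1290e-5)
S - 1*(-17125) = -100406/8893572219 - 1*(-17125) = -100406/8893572219 + 17125 = 152302424149969/8893572219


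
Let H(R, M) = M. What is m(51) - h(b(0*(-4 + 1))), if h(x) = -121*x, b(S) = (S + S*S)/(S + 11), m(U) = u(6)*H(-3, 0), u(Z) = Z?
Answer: 0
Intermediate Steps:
m(U) = 0 (m(U) = 6*0 = 0)
b(S) = (S + S²)/(11 + S)
m(51) - h(b(0*(-4 + 1))) = 0 - (-121)*(0*(-4 + 1))*(1 + 0*(-4 + 1))/(11 + 0*(-4 + 1)) = 0 - (-121)*(0*(-3))*(1 + 0*(-3))/(11 + 0*(-3)) = 0 - (-121)*0*(1 + 0)/(11 + 0) = 0 - (-121)*0*1/11 = 0 - (-121)*0*(1/11)*1 = 0 - (-121)*0 = 0 - 1*0 = 0 + 0 = 0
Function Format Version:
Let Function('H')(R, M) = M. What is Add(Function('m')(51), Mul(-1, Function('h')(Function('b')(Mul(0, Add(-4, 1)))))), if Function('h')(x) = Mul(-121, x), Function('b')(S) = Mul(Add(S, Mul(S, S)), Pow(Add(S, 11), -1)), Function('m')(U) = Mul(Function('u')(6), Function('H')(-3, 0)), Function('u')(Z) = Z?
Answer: 0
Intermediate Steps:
Function('m')(U) = 0 (Function('m')(U) = Mul(6, 0) = 0)
Function('b')(S) = Mul(Pow(Add(11, S), -1), Add(S, Pow(S, 2))) (Function('b')(S) = Mul(Add(S, Pow(S, 2)), Pow(Add(11, S), -1)) = Mul(Pow(Add(11, S), -1), Add(S, Pow(S, 2))))
Add(Function('m')(51), Mul(-1, Function('h')(Function('b')(Mul(0, Add(-4, 1)))))) = Add(0, Mul(-1, Mul(-121, Mul(Mul(0, Add(-4, 1)), Pow(Add(11, Mul(0, Add(-4, 1))), -1), Add(1, Mul(0, Add(-4, 1))))))) = Add(0, Mul(-1, Mul(-121, Mul(Mul(0, -3), Pow(Add(11, Mul(0, -3)), -1), Add(1, Mul(0, -3)))))) = Add(0, Mul(-1, Mul(-121, Mul(0, Pow(Add(11, 0), -1), Add(1, 0))))) = Add(0, Mul(-1, Mul(-121, Mul(0, Pow(11, -1), 1)))) = Add(0, Mul(-1, Mul(-121, Mul(0, Rational(1, 11), 1)))) = Add(0, Mul(-1, Mul(-121, 0))) = Add(0, Mul(-1, 0)) = Add(0, 0) = 0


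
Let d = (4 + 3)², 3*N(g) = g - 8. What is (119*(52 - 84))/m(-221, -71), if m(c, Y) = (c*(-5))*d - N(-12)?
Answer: -11424/162455 ≈ -0.070321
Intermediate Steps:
N(g) = -8/3 + g/3 (N(g) = (g - 8)/3 = (-8 + g)/3 = -8/3 + g/3)
d = 49 (d = 7² = 49)
m(c, Y) = 20/3 - 245*c (m(c, Y) = (c*(-5))*49 - (-8/3 + (⅓)*(-12)) = -5*c*49 - (-8/3 - 4) = -245*c - 1*(-20/3) = -245*c + 20/3 = 20/3 - 245*c)
(119*(52 - 84))/m(-221, -71) = (119*(52 - 84))/(20/3 - 245*(-221)) = (119*(-32))/(20/3 + 54145) = -3808/162455/3 = -3808*3/162455 = -11424/162455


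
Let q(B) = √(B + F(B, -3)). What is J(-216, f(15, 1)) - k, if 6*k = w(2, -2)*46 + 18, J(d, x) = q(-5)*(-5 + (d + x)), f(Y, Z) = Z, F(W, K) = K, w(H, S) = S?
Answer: 37/3 - 440*I*√2 ≈ 12.333 - 622.25*I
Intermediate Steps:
q(B) = √(-3 + B) (q(B) = √(B - 3) = √(-3 + B))
J(d, x) = 2*I*√2*(-5 + d + x) (J(d, x) = √(-3 - 5)*(-5 + (d + x)) = √(-8)*(-5 + d + x) = (2*I*√2)*(-5 + d + x) = 2*I*√2*(-5 + d + x))
k = -37/3 (k = (-2*46 + 18)/6 = (-92 + 18)/6 = (⅙)*(-74) = -37/3 ≈ -12.333)
J(-216, f(15, 1)) - k = 2*I*√2*(-5 - 216 + 1) - 1*(-37/3) = 2*I*√2*(-220) + 37/3 = -440*I*√2 + 37/3 = 37/3 - 440*I*√2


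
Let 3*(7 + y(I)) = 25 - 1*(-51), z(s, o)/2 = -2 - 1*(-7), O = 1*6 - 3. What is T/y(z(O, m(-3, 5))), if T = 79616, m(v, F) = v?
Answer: 238848/55 ≈ 4342.7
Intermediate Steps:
O = 3 (O = 6 - 3 = 3)
z(s, o) = 10 (z(s, o) = 2*(-2 - 1*(-7)) = 2*(-2 + 7) = 2*5 = 10)
y(I) = 55/3 (y(I) = -7 + (25 - 1*(-51))/3 = -7 + (25 + 51)/3 = -7 + (1/3)*76 = -7 + 76/3 = 55/3)
T/y(z(O, m(-3, 5))) = 79616/(55/3) = 79616*(3/55) = 238848/55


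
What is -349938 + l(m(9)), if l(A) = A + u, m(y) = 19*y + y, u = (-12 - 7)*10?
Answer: -349948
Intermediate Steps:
u = -190 (u = -19*10 = -190)
m(y) = 20*y
l(A) = -190 + A (l(A) = A - 190 = -190 + A)
-349938 + l(m(9)) = -349938 + (-190 + 20*9) = -349938 + (-190 + 180) = -349938 - 10 = -349948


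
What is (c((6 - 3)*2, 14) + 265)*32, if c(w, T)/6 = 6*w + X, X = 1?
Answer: 15584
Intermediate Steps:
c(w, T) = 6 + 36*w (c(w, T) = 6*(6*w + 1) = 6*(1 + 6*w) = 6 + 36*w)
(c((6 - 3)*2, 14) + 265)*32 = ((6 + 36*((6 - 3)*2)) + 265)*32 = ((6 + 36*(3*2)) + 265)*32 = ((6 + 36*6) + 265)*32 = ((6 + 216) + 265)*32 = (222 + 265)*32 = 487*32 = 15584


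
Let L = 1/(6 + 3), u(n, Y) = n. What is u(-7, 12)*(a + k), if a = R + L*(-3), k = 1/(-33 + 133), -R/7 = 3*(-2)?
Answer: -87521/300 ≈ -291.74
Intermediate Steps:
R = 42 (R = -21*(-2) = -7*(-6) = 42)
k = 1/100 ≈ 0.010000
L = 1/9 ≈ 0.11111
a = 125/3 (a = 42 + (1/9)*(-3) = 42 - 1/3 = 125/3 ≈ 41.667)
u(-7, 12)*(a + k) = -7*(125/3 + 1/100) = -7*12503/300 = -87521/300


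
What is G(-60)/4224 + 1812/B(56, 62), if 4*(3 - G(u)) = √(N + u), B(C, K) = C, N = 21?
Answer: 318919/9856 - I*√39/16896 ≈ 32.358 - 0.00036961*I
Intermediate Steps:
G(u) = 3 - √(21 + u)/4
G(-60)/4224 + 1812/B(56, 62) = (3 - √(21 - 60)/4)/4224 + 1812/56 = (3 - I*√39/4)*(1/4224) + 1812*(1/56) = (3 - I*√39/4)*(1/4224) + 453/14 = (1/1408 - I*√39/16896) + 453/14 = 318919/9856 - I*√39/16896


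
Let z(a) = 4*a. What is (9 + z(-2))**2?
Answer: 1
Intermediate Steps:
(9 + z(-2))**2 = (9 + 4*(-2))**2 = (9 - 8)**2 = 1**2 = 1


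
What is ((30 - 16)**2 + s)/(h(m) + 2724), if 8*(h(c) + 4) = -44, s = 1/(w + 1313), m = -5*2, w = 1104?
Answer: 947466/13121893 ≈ 0.072205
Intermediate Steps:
m = -10
s = 1/2417 (s = 1/(1104 + 1313) = 1/2417 ≈ 0.00041374)
h(c) = -19/2 (h(c) = -4 + (1/8)*(-44) = -4 - 11/2 = -19/2)
((30 - 16)**2 + s)/(h(m) + 2724) = ((30 - 16)**2 + 1/2417)/(-19/2 + 2724) = (14**2 + 1/2417)/(5429/2) = (196 + 1/2417)*(2/5429) = (473733/2417)*(2/5429) = 947466/13121893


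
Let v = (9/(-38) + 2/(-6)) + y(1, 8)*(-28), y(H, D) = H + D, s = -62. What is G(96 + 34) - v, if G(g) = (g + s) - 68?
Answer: 28793/114 ≈ 252.57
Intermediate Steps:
y(H, D) = D + H
G(g) = -130 + g (G(g) = (g - 62) - 68 = (-62 + g) - 68 = -130 + g)
v = -28793/114 (v = (9/(-38) + 2/(-6)) + (8 + 1)*(-28) = (9*(-1/38) + 2*(-⅙)) + 9*(-28) = (-9/38 - ⅓) - 252 = -65/114 - 252 = -28793/114 ≈ -252.57)
G(96 + 34) - v = (-130 + (96 + 34)) - 1*(-28793/114) = (-130 + 130) + 28793/114 = 0 + 28793/114 = 28793/114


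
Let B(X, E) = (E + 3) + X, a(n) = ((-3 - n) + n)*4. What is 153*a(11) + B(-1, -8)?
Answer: -1842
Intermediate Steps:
a(n) = -12 (a(n) = -3*4 = -12)
B(X, E) = 3 + E + X (B(X, E) = (3 + E) + X = 3 + E + X)
153*a(11) + B(-1, -8) = 153*(-12) + (3 - 8 - 1) = -1836 - 6 = -1842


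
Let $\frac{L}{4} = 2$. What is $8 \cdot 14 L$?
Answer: $896$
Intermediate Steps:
$L = 8$ ($L = 4 \cdot 2 = 8$)
$8 \cdot 14 L = 8 \cdot 14 \cdot 8 = 112 \cdot 8 = 896$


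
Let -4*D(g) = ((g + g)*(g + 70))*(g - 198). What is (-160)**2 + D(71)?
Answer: 1322597/2 ≈ 6.6130e+5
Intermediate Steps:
D(g) = -g*(-198 + g)*(70 + g)/2 (D(g) = -(g + g)*(g + 70)*(g - 198)/4 = -(2*g)*(70 + g)*(-198 + g)/4 = -2*g*(70 + g)*(-198 + g)/4 = -g*(-198 + g)*(70 + g)/2)
(-160)**2 + D(71) = (-160)**2 + (1/2)*71*(13860 - 1*71**2 + 128*71) = 25600 + (1/2)*71*(13860 - 1*5041 + 9088) = 25600 + (1/2)*71*(13860 - 5041 + 9088) = 25600 + (1/2)*71*17907 = 25600 + 1271397/2 = 1322597/2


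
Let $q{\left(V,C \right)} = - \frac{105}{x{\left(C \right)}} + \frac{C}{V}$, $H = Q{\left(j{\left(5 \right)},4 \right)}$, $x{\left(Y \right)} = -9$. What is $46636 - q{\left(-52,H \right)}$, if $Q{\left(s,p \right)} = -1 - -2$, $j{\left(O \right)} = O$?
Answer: $\frac{7273399}{156} \approx 46624.0$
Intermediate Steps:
$Q{\left(s,p \right)} = 1$ ($Q{\left(s,p \right)} = -1 + 2 = 1$)
$H = 1$
$q{\left(V,C \right)} = \frac{35}{3} + \frac{C}{V}$ ($q{\left(V,C \right)} = - \frac{105}{-9} + \frac{C}{V} = \left(-105\right) \left(- \frac{1}{9}\right) + \frac{C}{V} = \frac{35}{3} + \frac{C}{V}$)
$46636 - q{\left(-52,H \right)} = 46636 - \left(\frac{35}{3} + 1 \frac{1}{-52}\right) = 46636 - \left(\frac{35}{3} + 1 \left(- \frac{1}{52}\right)\right) = 46636 - \left(\frac{35}{3} - \frac{1}{52}\right) = 46636 - \frac{1817}{156} = \frac{7273399}{156}$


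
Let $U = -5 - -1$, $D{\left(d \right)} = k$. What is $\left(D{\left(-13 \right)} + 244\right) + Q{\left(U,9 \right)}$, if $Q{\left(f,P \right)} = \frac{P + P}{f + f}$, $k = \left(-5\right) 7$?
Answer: $\frac{827}{4} \approx 206.75$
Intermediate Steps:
$k = -35$
$D{\left(d \right)} = -35$
$U = -4$ ($U = -5 + 1 = -4$)
$Q{\left(f,P \right)} = \frac{P}{f}$ ($Q{\left(f,P \right)} = \frac{2 P}{2 f} = 2 P \frac{1}{2 f} = \frac{P}{f}$)
$\left(D{\left(-13 \right)} + 244\right) + Q{\left(U,9 \right)} = \left(-35 + 244\right) + \frac{9}{-4} = 209 + 9 \left(- \frac{1}{4}\right) = 209 - \frac{9}{4} = \frac{827}{4}$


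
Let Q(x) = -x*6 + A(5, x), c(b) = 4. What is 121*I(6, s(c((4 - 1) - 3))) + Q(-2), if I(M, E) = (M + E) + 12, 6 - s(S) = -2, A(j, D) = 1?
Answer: 3159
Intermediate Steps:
s(S) = 8 (s(S) = 6 - 1*(-2) = 6 + 2 = 8)
I(M, E) = 12 + E + M (I(M, E) = (E + M) + 12 = 12 + E + M)
Q(x) = 1 - 6*x (Q(x) = -x*6 + 1 = -6*x + 1 = 1 - 6*x)
121*I(6, s(c((4 - 1) - 3))) + Q(-2) = 121*(12 + 8 + 6) + (1 - 6*(-2)) = 121*26 + (1 + 12) = 3146 + 13 = 3159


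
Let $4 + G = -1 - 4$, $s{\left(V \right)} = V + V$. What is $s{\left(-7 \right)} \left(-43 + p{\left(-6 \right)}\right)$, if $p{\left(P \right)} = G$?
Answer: $728$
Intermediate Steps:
$s{\left(V \right)} = 2 V$
$G = -9$ ($G = -4 - 5 = -9$)
$p{\left(P \right)} = -9$
$s{\left(-7 \right)} \left(-43 + p{\left(-6 \right)}\right) = 2 \left(-7\right) \left(-43 - 9\right) = \left(-14\right) \left(-52\right) = 728$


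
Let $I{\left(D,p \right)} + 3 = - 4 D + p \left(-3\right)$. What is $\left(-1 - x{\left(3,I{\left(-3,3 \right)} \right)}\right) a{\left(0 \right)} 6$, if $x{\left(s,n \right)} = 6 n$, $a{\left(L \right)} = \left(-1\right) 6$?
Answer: $36$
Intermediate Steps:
$a{\left(L \right)} = -6$
$I{\left(D,p \right)} = -3 - 4 D - 3 p$ ($I{\left(D,p \right)} = -3 - \left(4 D - p \left(-3\right)\right) = -3 - \left(3 p + 4 D\right) = -3 - 4 D - 3 p$)
$\left(-1 - x{\left(3,I{\left(-3,3 \right)} \right)}\right) a{\left(0 \right)} 6 = \left(-1 - 6 \left(-3 - -12 - 9\right)\right) \left(-6\right) 6 = \left(-1 - 6 \left(-3 + 12 - 9\right)\right) \left(-6\right) 6 = \left(-1 - 6 \cdot 0\right) \left(-6\right) 6 = \left(-1 - 0\right) \left(-6\right) 6 = \left(-1 + 0\right) \left(-6\right) 6 = \left(-1\right) \left(-6\right) 6 = 6 \cdot 6 = 36$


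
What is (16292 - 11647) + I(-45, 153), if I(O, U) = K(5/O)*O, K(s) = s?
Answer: 4650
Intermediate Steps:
I(O, U) = 5 (I(O, U) = (5/O)*O = 5)
(16292 - 11647) + I(-45, 153) = (16292 - 11647) + 5 = 4645 + 5 = 4650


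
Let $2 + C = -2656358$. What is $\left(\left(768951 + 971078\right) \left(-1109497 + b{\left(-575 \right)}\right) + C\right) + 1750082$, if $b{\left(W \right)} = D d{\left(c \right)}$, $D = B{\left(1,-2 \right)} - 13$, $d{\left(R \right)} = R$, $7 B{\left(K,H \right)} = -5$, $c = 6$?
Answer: $- \frac{13514907288541}{7} \approx -1.9307 \cdot 10^{12}$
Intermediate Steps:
$C = -2656360$ ($C = -2 - 2656358 = -2656360$)
$B{\left(K,H \right)} = - \frac{5}{7}$ ($B{\left(K,H \right)} = \frac{1}{7} \left(-5\right) = - \frac{5}{7}$)
$D = - \frac{96}{7}$ ($D = - \frac{5}{7} - 13 = - \frac{96}{7} \approx -13.714$)
$b{\left(W \right)} = - \frac{576}{7}$ ($b{\left(W \right)} = \left(- \frac{96}{7}\right) 6 = - \frac{576}{7}$)
$\left(\left(768951 + 971078\right) \left(-1109497 + b{\left(-575 \right)}\right) + C\right) + 1750082 = \left(\left(768951 + 971078\right) \left(-1109497 - \frac{576}{7}\right) - 2656360\right) + 1750082 = \left(1740029 \left(- \frac{7767055}{7}\right) - 2656360\right) + 1750082 = \left(- \frac{13514900944595}{7} - 2656360\right) + 1750082 = - \frac{13514919539115}{7} + 1750082 = - \frac{13514907288541}{7}$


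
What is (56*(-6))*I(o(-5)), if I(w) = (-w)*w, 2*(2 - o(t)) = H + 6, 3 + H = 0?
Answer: 84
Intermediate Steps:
H = -3 (H = -3 + 0 = -3)
o(t) = ½ (o(t) = 2 - (-3 + 6)/2 = 2 - ½*3 = 2 - 3/2 = ½)
I(w) = -w²
(56*(-6))*I(o(-5)) = (56*(-6))*(-(½)²) = -(-336)/4 = -336*(-¼) = 84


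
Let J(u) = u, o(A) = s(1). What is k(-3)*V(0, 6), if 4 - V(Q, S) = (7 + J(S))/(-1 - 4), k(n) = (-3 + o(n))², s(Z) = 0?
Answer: 297/5 ≈ 59.400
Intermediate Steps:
o(A) = 0
k(n) = 9 (k(n) = (-3 + 0)² = (-3)² = 9)
V(Q, S) = 27/5 + S/5 (V(Q, S) = 4 - (7 + S)/(-1 - 4) = 4 - (7 + S)/(-5) = 4 - (7 + S)*(-1)/5 = 4 - (-7/5 - S/5) = 4 + (7/5 + S/5) = 27/5 + S/5)
k(-3)*V(0, 6) = 9*(27/5 + (⅕)*6) = 9*(27/5 + 6/5) = 9*(33/5) = 297/5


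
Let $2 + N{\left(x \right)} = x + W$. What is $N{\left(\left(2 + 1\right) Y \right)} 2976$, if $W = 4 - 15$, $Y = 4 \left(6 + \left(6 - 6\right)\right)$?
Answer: $175584$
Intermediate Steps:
$Y = 24$ ($Y = 4 \left(6 + \left(6 - 6\right)\right) = 4 \left(6 + 0\right) = 4 \cdot 6 = 24$)
$W = -11$ ($W = 4 - 15 = -11$)
$N{\left(x \right)} = -13 + x$ ($N{\left(x \right)} = -2 + \left(x - 11\right) = -2 + \left(-11 + x\right) = -13 + x$)
$N{\left(\left(2 + 1\right) Y \right)} 2976 = \left(-13 + \left(2 + 1\right) 24\right) 2976 = \left(-13 + 3 \cdot 24\right) 2976 = \left(-13 + 72\right) 2976 = 59 \cdot 2976 = 175584$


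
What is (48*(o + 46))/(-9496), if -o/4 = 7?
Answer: -108/1187 ≈ -0.090986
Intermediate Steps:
o = -28 (o = -4*7 = -28)
(48*(o + 46))/(-9496) = (48*(-28 + 46))/(-9496) = (48*18)*(-1/9496) = 864*(-1/9496) = -108/1187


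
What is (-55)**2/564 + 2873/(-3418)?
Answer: 4359539/963876 ≈ 4.5229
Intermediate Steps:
(-55)**2/564 + 2873/(-3418) = 3025*(1/564) + 2873*(-1/3418) = 3025/564 - 2873/3418 = 4359539/963876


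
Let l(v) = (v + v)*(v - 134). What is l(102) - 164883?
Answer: -171411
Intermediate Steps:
l(v) = 2*v*(-134 + v) (l(v) = (2*v)*(-134 + v) = 2*v*(-134 + v))
l(102) - 164883 = 2*102*(-134 + 102) - 164883 = 2*102*(-32) - 164883 = -6528 - 164883 = -171411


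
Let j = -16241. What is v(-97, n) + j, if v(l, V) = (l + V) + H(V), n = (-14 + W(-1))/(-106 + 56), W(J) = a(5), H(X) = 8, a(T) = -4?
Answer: -408241/25 ≈ -16330.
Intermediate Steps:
W(J) = -4
n = 9/25 (n = (-14 - 4)/(-106 + 56) = -18/(-50) = -18*(-1/50) = 9/25 ≈ 0.36000)
v(l, V) = 8 + V + l (v(l, V) = (l + V) + 8 = (V + l) + 8 = 8 + V + l)
v(-97, n) + j = (8 + 9/25 - 97) - 16241 = -2216/25 - 16241 = -408241/25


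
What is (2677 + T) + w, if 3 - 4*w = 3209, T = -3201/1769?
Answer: 6629117/3538 ≈ 1873.7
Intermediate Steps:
T = -3201/1769 (T = -3201*1/1769 = -3201/1769 ≈ -1.8095)
w = -1603/2 (w = 3/4 - 1/4*3209 = 3/4 - 3209/4 = -1603/2 ≈ -801.50)
(2677 + T) + w = (2677 - 3201/1769) - 1603/2 = 4732412/1769 - 1603/2 = 6629117/3538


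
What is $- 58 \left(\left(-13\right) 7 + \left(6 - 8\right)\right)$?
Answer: $5394$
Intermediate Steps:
$- 58 \left(\left(-13\right) 7 + \left(6 - 8\right)\right) = - 58 \left(-91 - 2\right) = \left(-58\right) \left(-93\right) = 5394$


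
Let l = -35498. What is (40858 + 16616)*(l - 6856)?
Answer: -2434253796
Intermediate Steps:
(40858 + 16616)*(l - 6856) = (40858 + 16616)*(-35498 - 6856) = 57474*(-42354) = -2434253796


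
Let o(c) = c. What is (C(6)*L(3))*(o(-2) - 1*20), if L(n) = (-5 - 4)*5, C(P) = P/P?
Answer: 990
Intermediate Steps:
C(P) = 1
L(n) = -45 (L(n) = -9*5 = -45)
(C(6)*L(3))*(o(-2) - 1*20) = (1*(-45))*(-2 - 1*20) = -45*(-2 - 20) = -45*(-22) = 990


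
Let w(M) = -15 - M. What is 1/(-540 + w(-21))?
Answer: -1/534 ≈ -0.0018727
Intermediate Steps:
1/(-540 + w(-21)) = 1/(-540 + (-15 - 1*(-21))) = 1/(-540 + (-15 + 21)) = 1/(-540 + 6) = 1/(-534) = -1/534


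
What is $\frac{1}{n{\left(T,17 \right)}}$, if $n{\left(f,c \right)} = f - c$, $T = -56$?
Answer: $- \frac{1}{73} \approx -0.013699$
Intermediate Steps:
$\frac{1}{n{\left(T,17 \right)}} = \frac{1}{-56 - 17} = \frac{1}{-73} = - \frac{1}{73}$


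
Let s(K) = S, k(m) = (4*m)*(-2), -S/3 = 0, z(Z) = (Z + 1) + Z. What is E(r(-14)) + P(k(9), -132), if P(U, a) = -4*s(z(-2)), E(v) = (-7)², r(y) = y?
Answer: 49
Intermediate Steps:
E(v) = 49
z(Z) = 1 + 2*Z (z(Z) = (1 + Z) + Z = 1 + 2*Z)
S = 0 (S = -3*0 = 0)
k(m) = -8*m
s(K) = 0
P(U, a) = 0 (P(U, a) = -4*0 = 0)
E(r(-14)) + P(k(9), -132) = 49 + 0 = 49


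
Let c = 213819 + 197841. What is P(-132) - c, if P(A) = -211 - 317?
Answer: -412188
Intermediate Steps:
P(A) = -528
c = 411660
P(-132) - c = -528 - 1*411660 = -528 - 411660 = -412188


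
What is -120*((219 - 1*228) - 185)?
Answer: 23280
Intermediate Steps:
-120*((219 - 1*228) - 185) = -120*((219 - 228) - 185) = -120*(-9 - 185) = -120*(-194) = 23280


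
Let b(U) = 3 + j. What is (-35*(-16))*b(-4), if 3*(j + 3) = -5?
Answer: -2800/3 ≈ -933.33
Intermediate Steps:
j = -14/3 (j = -3 + (⅓)*(-5) = -3 - 5/3 = -14/3 ≈ -4.6667)
b(U) = -5/3 (b(U) = 3 - 14/3 = -5/3)
(-35*(-16))*b(-4) = -35*(-16)*(-5/3) = 560*(-5/3) = -2800/3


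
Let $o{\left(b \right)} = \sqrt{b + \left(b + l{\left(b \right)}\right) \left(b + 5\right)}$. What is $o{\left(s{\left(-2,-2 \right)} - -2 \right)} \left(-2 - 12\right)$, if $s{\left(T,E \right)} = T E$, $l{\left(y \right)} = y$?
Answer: $- 14 \sqrt{138} \approx -164.46$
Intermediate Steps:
$s{\left(T,E \right)} = E T$
$o{\left(b \right)} = \sqrt{b + 2 b \left(5 + b\right)}$ ($o{\left(b \right)} = \sqrt{b + \left(b + b\right) \left(b + 5\right)} = \sqrt{b + 2 b \left(5 + b\right)}$)
$o{\left(s{\left(-2,-2 \right)} - -2 \right)} \left(-2 - 12\right) = \sqrt{\left(\left(-2\right) \left(-2\right) - -2\right) \left(11 + 2 \left(\left(-2\right) \left(-2\right) - -2\right)\right)} \left(-2 - 12\right) = \sqrt{\left(4 + 2\right) \left(11 + 2 \left(4 + 2\right)\right)} \left(-2 - 12\right) = \sqrt{6 \left(11 + 2 \cdot 6\right)} \left(-14\right) = \sqrt{6 \left(11 + 12\right)} \left(-14\right) = \sqrt{6 \cdot 23} \left(-14\right) = \sqrt{138} \left(-14\right) = - 14 \sqrt{138}$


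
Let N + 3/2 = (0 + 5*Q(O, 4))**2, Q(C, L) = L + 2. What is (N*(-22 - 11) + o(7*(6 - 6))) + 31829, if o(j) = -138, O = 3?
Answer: 4081/2 ≈ 2040.5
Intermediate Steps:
Q(C, L) = 2 + L
N = 1797/2 (N = -3/2 + (0 + 5*(2 + 4))**2 = -3/2 + (0 + 5*6)**2 = -3/2 + (0 + 30)**2 = -3/2 + 30**2 = -3/2 + 900 = 1797/2 ≈ 898.50)
(N*(-22 - 11) + o(7*(6 - 6))) + 31829 = (1797*(-22 - 11)/2 - 138) + 31829 = ((1797/2)*(-33) - 138) + 31829 = (-59301/2 - 138) + 31829 = -59577/2 + 31829 = 4081/2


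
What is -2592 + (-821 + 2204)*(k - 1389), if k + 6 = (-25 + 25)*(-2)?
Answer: -1931877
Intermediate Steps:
k = -6 (k = -6 + (-25 + 25)*(-2) = -6 + 0*(-2) = -6 + 0 = -6)
-2592 + (-821 + 2204)*(k - 1389) = -2592 + (-821 + 2204)*(-6 - 1389) = -2592 + 1383*(-1395) = -2592 - 1929285 = -1931877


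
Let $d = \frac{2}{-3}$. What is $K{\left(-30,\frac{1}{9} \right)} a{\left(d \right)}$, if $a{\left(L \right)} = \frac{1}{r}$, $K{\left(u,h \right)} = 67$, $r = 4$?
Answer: $\frac{67}{4} \approx 16.75$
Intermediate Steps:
$d = - \frac{2}{3}$ ($d = 2 \left(- \frac{1}{3}\right) = - \frac{2}{3} \approx -0.66667$)
$a{\left(L \right)} = \frac{1}{4}$
$K{\left(-30,\frac{1}{9} \right)} a{\left(d \right)} = 67 \cdot \frac{1}{4} = \frac{67}{4}$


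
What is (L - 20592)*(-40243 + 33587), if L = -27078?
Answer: 317291520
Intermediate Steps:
(L - 20592)*(-40243 + 33587) = (-27078 - 20592)*(-40243 + 33587) = -47670*(-6656) = 317291520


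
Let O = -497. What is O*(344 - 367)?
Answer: 11431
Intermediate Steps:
O*(344 - 367) = -497*(344 - 367) = -497*(-23) = 11431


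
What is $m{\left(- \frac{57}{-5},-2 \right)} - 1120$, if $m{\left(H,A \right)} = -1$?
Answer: $-1121$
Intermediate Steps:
$m{\left(- \frac{57}{-5},-2 \right)} - 1120 = -1 - 1120 = -1121$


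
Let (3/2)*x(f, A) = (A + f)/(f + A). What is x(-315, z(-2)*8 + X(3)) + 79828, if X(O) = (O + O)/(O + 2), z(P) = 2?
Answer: 239486/3 ≈ 79829.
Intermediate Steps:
X(O) = 2*O/(2 + O) (X(O) = (2*O)/(2 + O) = 2*O/(2 + O))
x(f, A) = ⅔ (x(f, A) = 2*((A + f)/(f + A))/3 = 2*((A + f)/(A + f))/3 = (⅔)*1 = ⅔)
x(-315, z(-2)*8 + X(3)) + 79828 = ⅔ + 79828 = 239486/3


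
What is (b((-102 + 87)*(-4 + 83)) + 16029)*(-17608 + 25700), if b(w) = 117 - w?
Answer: 140242452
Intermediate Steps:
(b((-102 + 87)*(-4 + 83)) + 16029)*(-17608 + 25700) = ((117 - (-102 + 87)*(-4 + 83)) + 16029)*(-17608 + 25700) = ((117 - (-15)*79) + 16029)*8092 = ((117 - 1*(-1185)) + 16029)*8092 = ((117 + 1185) + 16029)*8092 = (1302 + 16029)*8092 = 17331*8092 = 140242452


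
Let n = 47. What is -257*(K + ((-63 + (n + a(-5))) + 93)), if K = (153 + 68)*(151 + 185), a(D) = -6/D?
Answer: -95519447/5 ≈ -1.9104e+7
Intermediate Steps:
K = 74256 (K = 221*336 = 74256)
-257*(K + ((-63 + (n + a(-5))) + 93)) = -257*(74256 + ((-63 + (47 - 6/(-5))) + 93)) = -257*(74256 + ((-63 + (47 - 6*(-1/5))) + 93)) = -257*(74256 + ((-63 + (47 + 6/5)) + 93)) = -257*(74256 + ((-63 + 241/5) + 93)) = -257*(74256 + (-74/5 + 93)) = -257*(74256 + 391/5) = -257*371671/5 = -95519447/5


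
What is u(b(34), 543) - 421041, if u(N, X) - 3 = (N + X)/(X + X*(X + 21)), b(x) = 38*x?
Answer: -25834470275/61359 ≈ -4.2104e+5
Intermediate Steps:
u(N, X) = 3 + (N + X)/(X + X*(21 + X)) (u(N, X) = 3 + (N + X)/(X + X*(X + 21)) = 3 + (N + X)/(X + X*(21 + X)))
u(b(34), 543) - 421041 = (38*34 + 3*543² + 67*543)/(543*(22 + 543)) - 421041 = (1/543)*(1292 + 3*294849 + 36381)/565 - 421041 = (1/543)*(1/565)*(1292 + 884547 + 36381) - 421041 = (1/543)*(1/565)*922220 - 421041 = 184444/61359 - 421041 = -25834470275/61359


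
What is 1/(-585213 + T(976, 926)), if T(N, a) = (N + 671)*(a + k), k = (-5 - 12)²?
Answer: 1/1415892 ≈ 7.0627e-7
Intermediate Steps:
k = 289 (k = (-17)² = 289)
T(N, a) = (289 + a)*(671 + N) (T(N, a) = (N + 671)*(a + 289) = (671 + N)*(289 + a) = (289 + a)*(671 + N))
1/(-585213 + T(976, 926)) = 1/(-585213 + (193919 + 289*976 + 671*926 + 976*926)) = 1/(-585213 + (193919 + 282064 + 621346 + 903776)) = 1/(-585213 + 2001105) = 1/1415892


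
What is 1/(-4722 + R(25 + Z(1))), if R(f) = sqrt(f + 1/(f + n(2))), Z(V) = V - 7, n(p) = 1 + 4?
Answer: -113328/535134359 - 2*sqrt(2742)/535134359 ≈ -0.00021197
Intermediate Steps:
n(p) = 5
Z(V) = -7 + V
R(f) = sqrt(f + 1/(5 + f)) (R(f) = sqrt(f + 1/(f + 5)) = sqrt(f + 1/(5 + f)))
1/(-4722 + R(25 + Z(1))) = 1/(-4722 + sqrt((1 + (25 + (-7 + 1))*(5 + (25 + (-7 + 1))))/(5 + (25 + (-7 + 1))))) = 1/(-4722 + sqrt((1 + (25 - 6)*(5 + (25 - 6)))/(5 + (25 - 6)))) = 1/(-4722 + sqrt((1 + 19*(5 + 19))/(5 + 19))) = 1/(-4722 + sqrt((1 + 19*24)/24)) = 1/(-4722 + sqrt((1 + 456)/24)) = 1/(-4722 + sqrt((1/24)*457)) = 1/(-4722 + sqrt(457/24)) = 1/(-4722 + sqrt(2742)/12)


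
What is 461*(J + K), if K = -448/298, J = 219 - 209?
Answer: 583626/149 ≈ 3917.0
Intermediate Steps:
J = 10
K = -224/149 (K = -448*1/298 = -224/149 ≈ -1.5034)
461*(J + K) = 461*(10 - 224/149) = 461*(1266/149) = 583626/149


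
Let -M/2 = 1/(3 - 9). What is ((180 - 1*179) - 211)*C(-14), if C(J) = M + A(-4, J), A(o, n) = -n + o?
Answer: -2170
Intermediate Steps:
A(o, n) = o - n
M = 1/3 (M = -2/(3 - 9) = -2/(-6) = -2*(-1/6) = 1/3 ≈ 0.33333)
C(J) = -11/3 - J (C(J) = 1/3 + (-4 - J) = -11/3 - J)
((180 - 1*179) - 211)*C(-14) = ((180 - 1*179) - 211)*(-11/3 - 1*(-14)) = ((180 - 179) - 211)*(-11/3 + 14) = (1 - 211)*(31/3) = -210*31/3 = -2170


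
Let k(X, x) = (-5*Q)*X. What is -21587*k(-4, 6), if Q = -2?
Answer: 863480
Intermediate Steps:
k(X, x) = 10*X (k(X, x) = (-5*(-2))*X = 10*X)
-21587*k(-4, 6) = -215870*(-4) = -21587*(-40) = 863480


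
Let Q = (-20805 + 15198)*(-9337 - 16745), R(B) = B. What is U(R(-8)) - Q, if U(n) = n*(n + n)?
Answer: -146241646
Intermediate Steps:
U(n) = 2*n² (U(n) = n*(2*n) = 2*n²)
Q = 146241774 (Q = -5607*(-26082) = 146241774)
U(R(-8)) - Q = 2*(-8)² - 1*146241774 = 2*64 - 146241774 = 128 - 146241774 = -146241646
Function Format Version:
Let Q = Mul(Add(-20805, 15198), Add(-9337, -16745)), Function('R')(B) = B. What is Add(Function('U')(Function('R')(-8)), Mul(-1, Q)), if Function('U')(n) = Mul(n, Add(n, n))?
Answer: -146241646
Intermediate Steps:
Function('U')(n) = Mul(2, Pow(n, 2)) (Function('U')(n) = Mul(n, Mul(2, n)) = Mul(2, Pow(n, 2)))
Q = 146241774 (Q = Mul(-5607, -26082) = 146241774)
Add(Function('U')(Function('R')(-8)), Mul(-1, Q)) = Add(Mul(2, Pow(-8, 2)), Mul(-1, 146241774)) = Add(Mul(2, 64), -146241774) = Add(128, -146241774) = -146241646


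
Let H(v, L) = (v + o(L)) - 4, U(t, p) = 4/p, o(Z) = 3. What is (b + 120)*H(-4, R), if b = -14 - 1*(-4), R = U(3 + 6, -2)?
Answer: -550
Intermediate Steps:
R = -2 (R = 4/(-2) = 4*(-½) = -2)
H(v, L) = -1 + v (H(v, L) = (v + 3) - 4 = (3 + v) - 4 = -1 + v)
b = -10 (b = -14 + 4 = -10)
(b + 120)*H(-4, R) = (-10 + 120)*(-1 - 4) = 110*(-5) = -550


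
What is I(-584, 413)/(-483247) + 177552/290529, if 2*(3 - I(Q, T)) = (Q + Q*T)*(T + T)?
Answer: -3213837046155/15599696407 ≈ -206.02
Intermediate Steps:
I(Q, T) = 3 - T*(Q + Q*T) (I(Q, T) = 3 - (Q + Q*T)*(T + T)/2 = 3 - (Q + Q*T)*2*T/2 = 3 - T*(Q + Q*T))
I(-584, 413)/(-483247) + 177552/290529 = (3 - 1*(-584)*413 - 1*(-584)*413²)/(-483247) + 177552/290529 = (3 + 241192 - 1*(-584)*170569)*(-1/483247) + 177552*(1/290529) = (3 + 241192 + 99612296)*(-1/483247) + 19728/32281 = 99853491*(-1/483247) + 19728/32281 = -99853491/483247 + 19728/32281 = -3213837046155/15599696407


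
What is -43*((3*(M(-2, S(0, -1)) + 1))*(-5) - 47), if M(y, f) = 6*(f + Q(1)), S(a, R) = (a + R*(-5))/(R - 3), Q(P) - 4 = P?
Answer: 34357/2 ≈ 17179.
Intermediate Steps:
Q(P) = 4 + P
S(a, R) = (a - 5*R)/(-3 + R)
M(y, f) = 30 + 6*f (M(y, f) = 6*(f + (4 + 1)) = 6*(f + 5) = 6*(5 + f) = 30 + 6*f)
-43*((3*(M(-2, S(0, -1)) + 1))*(-5) - 47) = -43*((3*((30 + 6*((0 - 5*(-1))/(-3 - 1))) + 1))*(-5) - 47) = -43*((3*((30 + 6*((0 + 5)/(-4))) + 1))*(-5) - 47) = -43*((3*((30 + 6*(-¼*5)) + 1))*(-5) - 47) = -43*((3*((30 + 6*(-5/4)) + 1))*(-5) - 47) = -43*((3*((30 - 15/2) + 1))*(-5) - 47) = -43*((3*(45/2 + 1))*(-5) - 47) = -43*((3*(47/2))*(-5) - 47) = -43*((141/2)*(-5) - 47) = -43*(-705/2 - 47) = -43*(-799/2) = 34357/2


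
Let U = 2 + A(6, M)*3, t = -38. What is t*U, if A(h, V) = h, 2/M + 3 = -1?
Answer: -760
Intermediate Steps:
M = -½ (M = 2/(-3 - 1) = 2/(-4) = 2*(-¼) = -½ ≈ -0.50000)
U = 20 (U = 2 + 6*3 = 2 + 18 = 20)
t*U = -38*20 = -760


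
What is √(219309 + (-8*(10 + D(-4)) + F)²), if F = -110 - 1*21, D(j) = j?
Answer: 5*√10054 ≈ 501.35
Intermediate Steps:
F = -131 (F = -110 - 21 = -131)
√(219309 + (-8*(10 + D(-4)) + F)²) = √(219309 + (-8*(10 - 4) - 131)²) = √(219309 + (-8*6 - 131)²) = √(219309 + (-48 - 131)²) = √(219309 + (-179)²) = √(219309 + 32041) = √251350 = 5*√10054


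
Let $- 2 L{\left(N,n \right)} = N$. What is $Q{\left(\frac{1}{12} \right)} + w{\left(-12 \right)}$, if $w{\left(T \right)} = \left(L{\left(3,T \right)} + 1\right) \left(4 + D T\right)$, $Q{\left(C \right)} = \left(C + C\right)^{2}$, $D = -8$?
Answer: $- \frac{1799}{36} \approx -49.972$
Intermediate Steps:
$L{\left(N,n \right)} = - \frac{N}{2}$
$Q{\left(C \right)} = 4 C^{2}$ ($Q{\left(C \right)} = \left(2 C\right)^{2} = 4 C^{2}$)
$w{\left(T \right)} = -2 + 4 T$ ($w{\left(T \right)} = \left(\left(- \frac{1}{2}\right) 3 + 1\right) \left(4 - 8 T\right) = \left(- \frac{3}{2} + 1\right) \left(4 - 8 T\right) = - \frac{4 - 8 T}{2} = -2 + 4 T$)
$Q{\left(\frac{1}{12} \right)} + w{\left(-12 \right)} = 4 \left(\frac{1}{12}\right)^{2} + \left(-2 + 4 \left(-12\right)\right) = \frac{4}{144} - 50 = 4 \cdot \frac{1}{144} - 50 = \frac{1}{36} - 50 = - \frac{1799}{36}$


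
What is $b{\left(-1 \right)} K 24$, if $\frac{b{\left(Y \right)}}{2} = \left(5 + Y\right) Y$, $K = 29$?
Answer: $-5568$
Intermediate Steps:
$b{\left(Y \right)} = 2 Y \left(5 + Y\right)$ ($b{\left(Y \right)} = 2 \left(5 + Y\right) Y = 2 Y \left(5 + Y\right)$)
$b{\left(-1 \right)} K 24 = 2 \left(-1\right) \left(5 - 1\right) 29 \cdot 24 = 2 \left(-1\right) 4 \cdot 29 \cdot 24 = \left(-8\right) 29 \cdot 24 = \left(-232\right) 24 = -5568$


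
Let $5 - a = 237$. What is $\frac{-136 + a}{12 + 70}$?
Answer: $- \frac{184}{41} \approx -4.4878$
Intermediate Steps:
$a = -232$ ($a = 5 - 237 = -232$)
$\frac{-136 + a}{12 + 70} = \frac{-136 - 232}{12 + 70} = - \frac{368}{82} = \left(-368\right) \frac{1}{82} = - \frac{184}{41}$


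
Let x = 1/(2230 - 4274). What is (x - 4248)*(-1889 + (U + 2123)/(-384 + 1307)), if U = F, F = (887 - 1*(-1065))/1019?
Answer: 3851977041934988/480614407 ≈ 8.0147e+6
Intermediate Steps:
F = 1952/1019 (F = (887 + 1065)*(1/1019) = 1952*(1/1019) = 1952/1019 ≈ 1.9156)
U = 1952/1019 ≈ 1.9156
x = -1/2044 (x = 1/(-2044) = -1/2044 ≈ -0.00048924)
(x - 4248)*(-1889 + (U + 2123)/(-384 + 1307)) = (-1/2044 - 4248)*(-1889 + (1952/1019 + 2123)/(-384 + 1307)) = -8682913*(-1889 + (2165289/1019)/923)/2044 = -8682913*(-1889 + (2165289/1019)*(1/923))/2044 = -8682913*(-1889 + 2165289/940537)/2044 = -8682913/2044*(-1774509104/940537) = 3851977041934988/480614407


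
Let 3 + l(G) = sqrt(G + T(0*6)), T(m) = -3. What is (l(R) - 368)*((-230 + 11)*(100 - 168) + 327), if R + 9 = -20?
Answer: -5646249 + 60876*I*sqrt(2) ≈ -5.6462e+6 + 86092.0*I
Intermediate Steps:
R = -29 (R = -9 - 20 = -29)
l(G) = -3 + sqrt(-3 + G) (l(G) = -3 + sqrt(G - 3) = -3 + sqrt(-3 + G))
(l(R) - 368)*((-230 + 11)*(100 - 168) + 327) = ((-3 + sqrt(-3 - 29)) - 368)*((-230 + 11)*(100 - 168) + 327) = ((-3 + sqrt(-32)) - 368)*(-219*(-68) + 327) = ((-3 + 4*I*sqrt(2)) - 368)*(14892 + 327) = (-371 + 4*I*sqrt(2))*15219 = -5646249 + 60876*I*sqrt(2)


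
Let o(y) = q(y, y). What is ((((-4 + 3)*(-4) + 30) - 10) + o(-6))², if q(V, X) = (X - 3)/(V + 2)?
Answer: 11025/16 ≈ 689.06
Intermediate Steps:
q(V, X) = (-3 + X)/(2 + V)
o(y) = (-3 + y)/(2 + y)
((((-4 + 3)*(-4) + 30) - 10) + o(-6))² = ((((-4 + 3)*(-4) + 30) - 10) + (-3 - 6)/(2 - 6))² = (((-1*(-4) + 30) - 10) - 9/(-4))² = (((4 + 30) - 10) - ¼*(-9))² = ((34 - 10) + 9/4)² = (24 + 9/4)² = (105/4)² = 11025/16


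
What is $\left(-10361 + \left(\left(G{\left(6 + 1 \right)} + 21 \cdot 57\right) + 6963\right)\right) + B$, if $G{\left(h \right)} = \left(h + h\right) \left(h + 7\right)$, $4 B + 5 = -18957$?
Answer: $- \frac{13491}{2} \approx -6745.5$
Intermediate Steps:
$B = - \frac{9481}{2}$ ($B = - \frac{5}{4} + \frac{1}{4} \left(-18957\right) = - \frac{5}{4} - \frac{18957}{4} = - \frac{9481}{2} \approx -4740.5$)
$G{\left(h \right)} = 2 h \left(7 + h\right)$
$\left(-10361 + \left(\left(G{\left(6 + 1 \right)} + 21 \cdot 57\right) + 6963\right)\right) + B = \left(-10361 + \left(\left(2 \left(6 + 1\right) \left(7 + \left(6 + 1\right)\right) + 21 \cdot 57\right) + 6963\right)\right) - \frac{9481}{2} = \left(-10361 + \left(\left(2 \cdot 7 \left(7 + 7\right) + 1197\right) + 6963\right)\right) - \frac{9481}{2} = \left(-10361 + \left(\left(2 \cdot 7 \cdot 14 + 1197\right) + 6963\right)\right) - \frac{9481}{2} = \left(-10361 + \left(\left(196 + 1197\right) + 6963\right)\right) - \frac{9481}{2} = \left(-10361 + \left(1393 + 6963\right)\right) - \frac{9481}{2} = \left(-10361 + 8356\right) - \frac{9481}{2} = -2005 - \frac{9481}{2} = - \frac{13491}{2}$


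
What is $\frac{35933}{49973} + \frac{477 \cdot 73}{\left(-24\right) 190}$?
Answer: $- \frac{525418451}{75958960} \approx -6.9171$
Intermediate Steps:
$\frac{35933}{49973} + \frac{477 \cdot 73}{\left(-24\right) 190} = 35933 \cdot \frac{1}{49973} + \frac{34821}{-4560} = \frac{35933}{49973} + 34821 \left(- \frac{1}{4560}\right) = \frac{35933}{49973} - \frac{11607}{1520} = - \frac{525418451}{75958960}$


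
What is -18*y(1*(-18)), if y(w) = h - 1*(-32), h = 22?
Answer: -972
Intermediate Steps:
y(w) = 54 (y(w) = 22 - 1*(-32) = 22 + 32 = 54)
-18*y(1*(-18)) = -18*54 = -972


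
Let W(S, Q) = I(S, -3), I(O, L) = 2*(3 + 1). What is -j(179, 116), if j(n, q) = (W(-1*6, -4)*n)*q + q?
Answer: -166228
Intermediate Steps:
I(O, L) = 8 (I(O, L) = 2*4 = 8)
W(S, Q) = 8
j(n, q) = q + 8*n*q (j(n, q) = (8*n)*q + q = 8*n*q + q = q + 8*n*q)
-j(179, 116) = -116*(1 + 8*179) = -116*(1 + 1432) = -116*1433 = -1*166228 = -166228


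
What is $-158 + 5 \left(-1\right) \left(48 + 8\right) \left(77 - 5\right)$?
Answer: $-20318$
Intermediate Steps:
$-158 + 5 \left(-1\right) \left(48 + 8\right) \left(77 - 5\right) = -158 - 5 \cdot 56 \cdot 72 = -158 - 20160 = -20318$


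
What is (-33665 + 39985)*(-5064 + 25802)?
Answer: 131064160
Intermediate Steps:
(-33665 + 39985)*(-5064 + 25802) = 6320*20738 = 131064160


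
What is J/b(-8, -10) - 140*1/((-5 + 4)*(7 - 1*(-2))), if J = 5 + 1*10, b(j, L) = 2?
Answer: 415/18 ≈ 23.056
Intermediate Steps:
J = 15 (J = 5 + 10 = 15)
J/b(-8, -10) - 140*1/((-5 + 4)*(7 - 1*(-2))) = 15/2 - 140*1/((-5 + 4)*(7 - 1*(-2))) = 15*(½) - 140*(-1/(7 + 2)) = 15/2 - 140/((-1*9)) = 15/2 - 140/(-9) = 15/2 - 140*(-⅑) = 15/2 + 140/9 = 415/18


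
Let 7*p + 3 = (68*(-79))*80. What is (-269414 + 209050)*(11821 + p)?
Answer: 20947273824/7 ≈ 2.9925e+9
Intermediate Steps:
p = -429763/7 (p = -3/7 + ((68*(-79))*80)/7 = -3/7 + (-5372*80)/7 = -3/7 + (⅐)*(-429760) = -3/7 - 429760/7 = -429763/7 ≈ -61395.)
(-269414 + 209050)*(11821 + p) = (-269414 + 209050)*(11821 - 429763/7) = -60364*(-347016/7) = 20947273824/7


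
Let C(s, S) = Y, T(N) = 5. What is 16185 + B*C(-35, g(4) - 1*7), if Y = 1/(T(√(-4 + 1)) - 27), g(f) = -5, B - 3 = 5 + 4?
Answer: 178029/11 ≈ 16184.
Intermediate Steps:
B = 12 (B = 3 + (5 + 4) = 3 + 9 = 12)
Y = -1/22 (Y = 1/(5 - 27) = 1/(-22) = -1/22 ≈ -0.045455)
C(s, S) = -1/22
16185 + B*C(-35, g(4) - 1*7) = 16185 + 12*(-1/22) = 16185 - 6/11 = 178029/11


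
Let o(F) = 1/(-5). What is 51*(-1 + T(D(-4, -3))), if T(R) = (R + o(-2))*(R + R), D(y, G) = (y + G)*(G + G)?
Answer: 895101/5 ≈ 1.7902e+5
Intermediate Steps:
D(y, G) = 2*G*(G + y) (D(y, G) = (G + y)*(2*G) = 2*G*(G + y))
o(F) = -⅕
T(R) = 2*R*(-⅕ + R) (T(R) = (R - ⅕)*(R + R) = (-⅕ + R)*(2*R) = 2*R*(-⅕ + R))
51*(-1 + T(D(-4, -3))) = 51*(-1 + 2*(2*(-3)*(-3 - 4))*(-1 + 5*(2*(-3)*(-3 - 4)))/5) = 51*(-1 + 2*(2*(-3)*(-7))*(-1 + 5*(2*(-3)*(-7)))/5) = 51*(-1 + (⅖)*42*(-1 + 5*42)) = 51*(-1 + (⅖)*42*(-1 + 210)) = 51*(-1 + (⅖)*42*209) = 51*(-1 + 17556/5) = 51*(17551/5) = 895101/5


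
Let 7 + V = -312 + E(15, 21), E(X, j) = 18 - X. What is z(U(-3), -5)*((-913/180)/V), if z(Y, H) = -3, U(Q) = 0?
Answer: -913/18960 ≈ -0.048154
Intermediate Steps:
V = -316 (V = -7 + (-312 + (18 - 1*15)) = -7 + (-312 + (18 - 15)) = -7 + (-312 + 3) = -7 - 309 = -316)
z(U(-3), -5)*((-913/180)/V) = -3*(-913/180)/(-316) = -3*(-913*1/180)*(-1)/316 = -(-913)*(-1)/(60*316) = -3*913/56880 = -913/18960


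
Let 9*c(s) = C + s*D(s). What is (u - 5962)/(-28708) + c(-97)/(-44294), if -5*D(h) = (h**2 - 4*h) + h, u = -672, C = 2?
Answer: -689427823/2861082342 ≈ -0.24097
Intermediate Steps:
D(h) = -h**2/5 + 3*h/5 (D(h) = -((h**2 - 4*h) + h)/5 = -(h**2 - 3*h)/5 = -h**2/5 + 3*h/5)
c(s) = 2/9 + s**2*(3 - s)/45 (c(s) = (2 + s*(s*(3 - s)/5))/9 = (2 + s**2*(3 - s)/5)/9 = 2/9 + s**2*(3 - s)/45)
(u - 5962)/(-28708) + c(-97)/(-44294) = (-672 - 5962)/(-28708) + (2/9 + (1/45)*(-97)**2*(3 - 1*(-97)))/(-44294) = -6634*(-1/28708) + (2/9 + (1/45)*9409*(3 + 97))*(-1/44294) = 3317/14354 + (2/9 + (1/45)*9409*100)*(-1/44294) = 3317/14354 + (2/9 + 188180/9)*(-1/44294) = 3317/14354 + (188182/9)*(-1/44294) = 3317/14354 - 94091/199323 = -689427823/2861082342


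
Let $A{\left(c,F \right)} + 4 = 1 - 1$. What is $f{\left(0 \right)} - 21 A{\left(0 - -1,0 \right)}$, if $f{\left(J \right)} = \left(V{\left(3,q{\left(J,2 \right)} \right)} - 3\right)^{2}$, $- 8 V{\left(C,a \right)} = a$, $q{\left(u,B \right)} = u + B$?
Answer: $\frac{1513}{16} \approx 94.563$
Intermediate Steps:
$q{\left(u,B \right)} = B + u$
$V{\left(C,a \right)} = - \frac{a}{8}$
$A{\left(c,F \right)} = -4$ ($A{\left(c,F \right)} = -4 + \left(1 - 1\right) = -4 + 0 = -4$)
$f{\left(J \right)} = \left(- \frac{13}{4} - \frac{J}{8}\right)^{2}$ ($f{\left(J \right)} = \left(- \frac{2 + J}{8} - 3\right)^{2} = \left(\left(- \frac{1}{4} - \frac{J}{8}\right) - 3\right)^{2} = \left(- \frac{13}{4} - \frac{J}{8}\right)^{2}$)
$f{\left(0 \right)} - 21 A{\left(0 - -1,0 \right)} = \frac{\left(26 + 0\right)^{2}}{64} - -84 = \frac{26^{2}}{64} + 84 = \frac{1}{64} \cdot 676 + 84 = \frac{169}{16} + 84 = \frac{1513}{16}$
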